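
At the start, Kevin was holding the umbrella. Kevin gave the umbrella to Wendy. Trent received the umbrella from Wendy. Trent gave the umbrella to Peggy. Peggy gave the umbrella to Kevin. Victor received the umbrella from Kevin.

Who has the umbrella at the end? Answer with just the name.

Answer: Victor

Derivation:
Tracking the umbrella through each event:
Start: Kevin has the umbrella.
After event 1: Wendy has the umbrella.
After event 2: Trent has the umbrella.
After event 3: Peggy has the umbrella.
After event 4: Kevin has the umbrella.
After event 5: Victor has the umbrella.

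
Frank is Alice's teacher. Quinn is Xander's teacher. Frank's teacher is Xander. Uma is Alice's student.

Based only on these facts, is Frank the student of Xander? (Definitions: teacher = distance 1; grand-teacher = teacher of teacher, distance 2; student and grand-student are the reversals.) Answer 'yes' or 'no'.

Reconstructing the teacher chain from the given facts:
  Quinn -> Xander -> Frank -> Alice -> Uma
(each arrow means 'teacher of the next')
Positions in the chain (0 = top):
  position of Quinn: 0
  position of Xander: 1
  position of Frank: 2
  position of Alice: 3
  position of Uma: 4

Frank is at position 2, Xander is at position 1; signed distance (j - i) = -1.
'student' requires j - i = -1. Actual distance is -1, so the relation HOLDS.

Answer: yes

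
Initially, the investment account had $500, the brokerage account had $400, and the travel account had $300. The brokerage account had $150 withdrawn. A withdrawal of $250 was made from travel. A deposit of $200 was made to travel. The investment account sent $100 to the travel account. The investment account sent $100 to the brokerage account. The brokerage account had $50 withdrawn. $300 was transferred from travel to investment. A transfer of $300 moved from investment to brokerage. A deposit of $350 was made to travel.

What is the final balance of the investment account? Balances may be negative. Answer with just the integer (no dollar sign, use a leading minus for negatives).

Tracking account balances step by step:
Start: investment=500, brokerage=400, travel=300
Event 1 (withdraw 150 from brokerage): brokerage: 400 - 150 = 250. Balances: investment=500, brokerage=250, travel=300
Event 2 (withdraw 250 from travel): travel: 300 - 250 = 50. Balances: investment=500, brokerage=250, travel=50
Event 3 (deposit 200 to travel): travel: 50 + 200 = 250. Balances: investment=500, brokerage=250, travel=250
Event 4 (transfer 100 investment -> travel): investment: 500 - 100 = 400, travel: 250 + 100 = 350. Balances: investment=400, brokerage=250, travel=350
Event 5 (transfer 100 investment -> brokerage): investment: 400 - 100 = 300, brokerage: 250 + 100 = 350. Balances: investment=300, brokerage=350, travel=350
Event 6 (withdraw 50 from brokerage): brokerage: 350 - 50 = 300. Balances: investment=300, brokerage=300, travel=350
Event 7 (transfer 300 travel -> investment): travel: 350 - 300 = 50, investment: 300 + 300 = 600. Balances: investment=600, brokerage=300, travel=50
Event 8 (transfer 300 investment -> brokerage): investment: 600 - 300 = 300, brokerage: 300 + 300 = 600. Balances: investment=300, brokerage=600, travel=50
Event 9 (deposit 350 to travel): travel: 50 + 350 = 400. Balances: investment=300, brokerage=600, travel=400

Final balance of investment: 300

Answer: 300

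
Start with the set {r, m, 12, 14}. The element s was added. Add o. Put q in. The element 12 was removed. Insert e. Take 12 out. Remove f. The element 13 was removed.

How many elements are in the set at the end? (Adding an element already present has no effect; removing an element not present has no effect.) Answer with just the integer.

Answer: 7

Derivation:
Tracking the set through each operation:
Start: {12, 14, m, r}
Event 1 (add s): added. Set: {12, 14, m, r, s}
Event 2 (add o): added. Set: {12, 14, m, o, r, s}
Event 3 (add q): added. Set: {12, 14, m, o, q, r, s}
Event 4 (remove 12): removed. Set: {14, m, o, q, r, s}
Event 5 (add e): added. Set: {14, e, m, o, q, r, s}
Event 6 (remove 12): not present, no change. Set: {14, e, m, o, q, r, s}
Event 7 (remove f): not present, no change. Set: {14, e, m, o, q, r, s}
Event 8 (remove 13): not present, no change. Set: {14, e, m, o, q, r, s}

Final set: {14, e, m, o, q, r, s} (size 7)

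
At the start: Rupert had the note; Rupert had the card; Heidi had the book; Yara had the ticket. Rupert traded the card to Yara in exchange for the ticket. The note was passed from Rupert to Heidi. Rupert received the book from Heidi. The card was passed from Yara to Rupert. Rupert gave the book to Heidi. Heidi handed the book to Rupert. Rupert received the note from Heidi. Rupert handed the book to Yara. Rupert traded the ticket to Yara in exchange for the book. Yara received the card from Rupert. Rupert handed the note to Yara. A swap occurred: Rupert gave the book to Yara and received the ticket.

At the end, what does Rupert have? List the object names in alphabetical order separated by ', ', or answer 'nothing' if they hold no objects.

Tracking all object holders:
Start: note:Rupert, card:Rupert, book:Heidi, ticket:Yara
Event 1 (swap card<->ticket: now card:Yara, ticket:Rupert). State: note:Rupert, card:Yara, book:Heidi, ticket:Rupert
Event 2 (give note: Rupert -> Heidi). State: note:Heidi, card:Yara, book:Heidi, ticket:Rupert
Event 3 (give book: Heidi -> Rupert). State: note:Heidi, card:Yara, book:Rupert, ticket:Rupert
Event 4 (give card: Yara -> Rupert). State: note:Heidi, card:Rupert, book:Rupert, ticket:Rupert
Event 5 (give book: Rupert -> Heidi). State: note:Heidi, card:Rupert, book:Heidi, ticket:Rupert
Event 6 (give book: Heidi -> Rupert). State: note:Heidi, card:Rupert, book:Rupert, ticket:Rupert
Event 7 (give note: Heidi -> Rupert). State: note:Rupert, card:Rupert, book:Rupert, ticket:Rupert
Event 8 (give book: Rupert -> Yara). State: note:Rupert, card:Rupert, book:Yara, ticket:Rupert
Event 9 (swap ticket<->book: now ticket:Yara, book:Rupert). State: note:Rupert, card:Rupert, book:Rupert, ticket:Yara
Event 10 (give card: Rupert -> Yara). State: note:Rupert, card:Yara, book:Rupert, ticket:Yara
Event 11 (give note: Rupert -> Yara). State: note:Yara, card:Yara, book:Rupert, ticket:Yara
Event 12 (swap book<->ticket: now book:Yara, ticket:Rupert). State: note:Yara, card:Yara, book:Yara, ticket:Rupert

Final state: note:Yara, card:Yara, book:Yara, ticket:Rupert
Rupert holds: ticket.

Answer: ticket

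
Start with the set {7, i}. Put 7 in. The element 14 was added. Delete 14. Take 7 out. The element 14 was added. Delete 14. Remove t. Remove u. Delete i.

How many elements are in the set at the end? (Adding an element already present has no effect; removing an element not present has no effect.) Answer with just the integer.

Tracking the set through each operation:
Start: {7, i}
Event 1 (add 7): already present, no change. Set: {7, i}
Event 2 (add 14): added. Set: {14, 7, i}
Event 3 (remove 14): removed. Set: {7, i}
Event 4 (remove 7): removed. Set: {i}
Event 5 (add 14): added. Set: {14, i}
Event 6 (remove 14): removed. Set: {i}
Event 7 (remove t): not present, no change. Set: {i}
Event 8 (remove u): not present, no change. Set: {i}
Event 9 (remove i): removed. Set: {}

Final set: {} (size 0)

Answer: 0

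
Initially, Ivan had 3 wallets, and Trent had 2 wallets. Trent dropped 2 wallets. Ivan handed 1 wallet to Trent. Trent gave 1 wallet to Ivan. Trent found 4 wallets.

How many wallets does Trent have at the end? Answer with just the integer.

Answer: 4

Derivation:
Tracking counts step by step:
Start: Ivan=3, Trent=2
Event 1 (Trent -2): Trent: 2 -> 0. State: Ivan=3, Trent=0
Event 2 (Ivan -> Trent, 1): Ivan: 3 -> 2, Trent: 0 -> 1. State: Ivan=2, Trent=1
Event 3 (Trent -> Ivan, 1): Trent: 1 -> 0, Ivan: 2 -> 3. State: Ivan=3, Trent=0
Event 4 (Trent +4): Trent: 0 -> 4. State: Ivan=3, Trent=4

Trent's final count: 4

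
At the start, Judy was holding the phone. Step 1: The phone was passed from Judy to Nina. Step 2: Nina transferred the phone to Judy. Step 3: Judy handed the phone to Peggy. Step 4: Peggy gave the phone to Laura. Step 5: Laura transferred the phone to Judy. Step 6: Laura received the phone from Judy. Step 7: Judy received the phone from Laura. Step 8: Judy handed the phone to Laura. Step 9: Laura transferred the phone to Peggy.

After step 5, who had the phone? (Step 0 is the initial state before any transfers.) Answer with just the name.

Tracking the phone holder through step 5:
After step 0 (start): Judy
After step 1: Nina
After step 2: Judy
After step 3: Peggy
After step 4: Laura
After step 5: Judy

At step 5, the holder is Judy.

Answer: Judy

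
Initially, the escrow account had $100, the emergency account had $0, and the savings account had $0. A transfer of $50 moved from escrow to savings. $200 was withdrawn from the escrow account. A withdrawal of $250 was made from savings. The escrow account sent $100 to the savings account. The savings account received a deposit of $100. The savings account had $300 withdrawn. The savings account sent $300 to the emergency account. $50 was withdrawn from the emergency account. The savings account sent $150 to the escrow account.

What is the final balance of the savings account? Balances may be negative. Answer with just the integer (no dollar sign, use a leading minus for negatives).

Tracking account balances step by step:
Start: escrow=100, emergency=0, savings=0
Event 1 (transfer 50 escrow -> savings): escrow: 100 - 50 = 50, savings: 0 + 50 = 50. Balances: escrow=50, emergency=0, savings=50
Event 2 (withdraw 200 from escrow): escrow: 50 - 200 = -150. Balances: escrow=-150, emergency=0, savings=50
Event 3 (withdraw 250 from savings): savings: 50 - 250 = -200. Balances: escrow=-150, emergency=0, savings=-200
Event 4 (transfer 100 escrow -> savings): escrow: -150 - 100 = -250, savings: -200 + 100 = -100. Balances: escrow=-250, emergency=0, savings=-100
Event 5 (deposit 100 to savings): savings: -100 + 100 = 0. Balances: escrow=-250, emergency=0, savings=0
Event 6 (withdraw 300 from savings): savings: 0 - 300 = -300. Balances: escrow=-250, emergency=0, savings=-300
Event 7 (transfer 300 savings -> emergency): savings: -300 - 300 = -600, emergency: 0 + 300 = 300. Balances: escrow=-250, emergency=300, savings=-600
Event 8 (withdraw 50 from emergency): emergency: 300 - 50 = 250. Balances: escrow=-250, emergency=250, savings=-600
Event 9 (transfer 150 savings -> escrow): savings: -600 - 150 = -750, escrow: -250 + 150 = -100. Balances: escrow=-100, emergency=250, savings=-750

Final balance of savings: -750

Answer: -750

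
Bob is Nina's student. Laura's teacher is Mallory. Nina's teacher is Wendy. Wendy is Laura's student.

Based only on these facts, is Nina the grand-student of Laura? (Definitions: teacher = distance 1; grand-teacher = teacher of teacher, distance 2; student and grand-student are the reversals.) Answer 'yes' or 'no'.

Reconstructing the teacher chain from the given facts:
  Mallory -> Laura -> Wendy -> Nina -> Bob
(each arrow means 'teacher of the next')
Positions in the chain (0 = top):
  position of Mallory: 0
  position of Laura: 1
  position of Wendy: 2
  position of Nina: 3
  position of Bob: 4

Nina is at position 3, Laura is at position 1; signed distance (j - i) = -2.
'grand-student' requires j - i = -2. Actual distance is -2, so the relation HOLDS.

Answer: yes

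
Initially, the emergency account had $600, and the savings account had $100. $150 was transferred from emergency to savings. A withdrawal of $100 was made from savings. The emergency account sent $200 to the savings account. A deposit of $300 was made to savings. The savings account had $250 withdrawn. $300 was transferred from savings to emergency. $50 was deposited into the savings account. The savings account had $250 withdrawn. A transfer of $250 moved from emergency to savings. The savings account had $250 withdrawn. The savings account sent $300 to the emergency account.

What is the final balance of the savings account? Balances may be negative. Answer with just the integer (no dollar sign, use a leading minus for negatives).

Tracking account balances step by step:
Start: emergency=600, savings=100
Event 1 (transfer 150 emergency -> savings): emergency: 600 - 150 = 450, savings: 100 + 150 = 250. Balances: emergency=450, savings=250
Event 2 (withdraw 100 from savings): savings: 250 - 100 = 150. Balances: emergency=450, savings=150
Event 3 (transfer 200 emergency -> savings): emergency: 450 - 200 = 250, savings: 150 + 200 = 350. Balances: emergency=250, savings=350
Event 4 (deposit 300 to savings): savings: 350 + 300 = 650. Balances: emergency=250, savings=650
Event 5 (withdraw 250 from savings): savings: 650 - 250 = 400. Balances: emergency=250, savings=400
Event 6 (transfer 300 savings -> emergency): savings: 400 - 300 = 100, emergency: 250 + 300 = 550. Balances: emergency=550, savings=100
Event 7 (deposit 50 to savings): savings: 100 + 50 = 150. Balances: emergency=550, savings=150
Event 8 (withdraw 250 from savings): savings: 150 - 250 = -100. Balances: emergency=550, savings=-100
Event 9 (transfer 250 emergency -> savings): emergency: 550 - 250 = 300, savings: -100 + 250 = 150. Balances: emergency=300, savings=150
Event 10 (withdraw 250 from savings): savings: 150 - 250 = -100. Balances: emergency=300, savings=-100
Event 11 (transfer 300 savings -> emergency): savings: -100 - 300 = -400, emergency: 300 + 300 = 600. Balances: emergency=600, savings=-400

Final balance of savings: -400

Answer: -400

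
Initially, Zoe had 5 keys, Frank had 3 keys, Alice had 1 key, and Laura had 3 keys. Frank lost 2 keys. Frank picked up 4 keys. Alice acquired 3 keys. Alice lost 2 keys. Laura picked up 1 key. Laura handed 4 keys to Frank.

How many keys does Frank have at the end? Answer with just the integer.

Answer: 9

Derivation:
Tracking counts step by step:
Start: Zoe=5, Frank=3, Alice=1, Laura=3
Event 1 (Frank -2): Frank: 3 -> 1. State: Zoe=5, Frank=1, Alice=1, Laura=3
Event 2 (Frank +4): Frank: 1 -> 5. State: Zoe=5, Frank=5, Alice=1, Laura=3
Event 3 (Alice +3): Alice: 1 -> 4. State: Zoe=5, Frank=5, Alice=4, Laura=3
Event 4 (Alice -2): Alice: 4 -> 2. State: Zoe=5, Frank=5, Alice=2, Laura=3
Event 5 (Laura +1): Laura: 3 -> 4. State: Zoe=5, Frank=5, Alice=2, Laura=4
Event 6 (Laura -> Frank, 4): Laura: 4 -> 0, Frank: 5 -> 9. State: Zoe=5, Frank=9, Alice=2, Laura=0

Frank's final count: 9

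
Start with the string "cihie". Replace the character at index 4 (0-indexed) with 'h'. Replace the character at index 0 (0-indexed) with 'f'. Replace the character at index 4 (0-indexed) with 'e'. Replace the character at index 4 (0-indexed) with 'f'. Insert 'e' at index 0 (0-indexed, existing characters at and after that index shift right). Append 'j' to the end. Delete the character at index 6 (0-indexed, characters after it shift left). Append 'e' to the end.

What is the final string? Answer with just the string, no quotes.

Applying each edit step by step:
Start: "cihie"
Op 1 (replace idx 4: 'e' -> 'h'): "cihie" -> "cihih"
Op 2 (replace idx 0: 'c' -> 'f'): "cihih" -> "fihih"
Op 3 (replace idx 4: 'h' -> 'e'): "fihih" -> "fihie"
Op 4 (replace idx 4: 'e' -> 'f'): "fihie" -> "fihif"
Op 5 (insert 'e' at idx 0): "fihif" -> "efihif"
Op 6 (append 'j'): "efihif" -> "efihifj"
Op 7 (delete idx 6 = 'j'): "efihifj" -> "efihif"
Op 8 (append 'e'): "efihif" -> "efihife"

Answer: efihife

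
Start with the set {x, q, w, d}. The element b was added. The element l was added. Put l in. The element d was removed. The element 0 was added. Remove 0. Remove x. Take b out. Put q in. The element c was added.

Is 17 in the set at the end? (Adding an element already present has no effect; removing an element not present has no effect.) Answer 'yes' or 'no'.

Answer: no

Derivation:
Tracking the set through each operation:
Start: {d, q, w, x}
Event 1 (add b): added. Set: {b, d, q, w, x}
Event 2 (add l): added. Set: {b, d, l, q, w, x}
Event 3 (add l): already present, no change. Set: {b, d, l, q, w, x}
Event 4 (remove d): removed. Set: {b, l, q, w, x}
Event 5 (add 0): added. Set: {0, b, l, q, w, x}
Event 6 (remove 0): removed. Set: {b, l, q, w, x}
Event 7 (remove x): removed. Set: {b, l, q, w}
Event 8 (remove b): removed. Set: {l, q, w}
Event 9 (add q): already present, no change. Set: {l, q, w}
Event 10 (add c): added. Set: {c, l, q, w}

Final set: {c, l, q, w} (size 4)
17 is NOT in the final set.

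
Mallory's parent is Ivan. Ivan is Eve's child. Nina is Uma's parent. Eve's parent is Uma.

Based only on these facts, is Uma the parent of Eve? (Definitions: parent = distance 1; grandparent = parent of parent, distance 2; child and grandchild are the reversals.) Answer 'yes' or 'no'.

Answer: yes

Derivation:
Reconstructing the parent chain from the given facts:
  Nina -> Uma -> Eve -> Ivan -> Mallory
(each arrow means 'parent of the next')
Positions in the chain (0 = top):
  position of Nina: 0
  position of Uma: 1
  position of Eve: 2
  position of Ivan: 3
  position of Mallory: 4

Uma is at position 1, Eve is at position 2; signed distance (j - i) = 1.
'parent' requires j - i = 1. Actual distance is 1, so the relation HOLDS.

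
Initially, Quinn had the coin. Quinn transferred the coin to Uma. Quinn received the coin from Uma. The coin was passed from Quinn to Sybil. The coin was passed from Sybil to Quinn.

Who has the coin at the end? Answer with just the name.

Answer: Quinn

Derivation:
Tracking the coin through each event:
Start: Quinn has the coin.
After event 1: Uma has the coin.
After event 2: Quinn has the coin.
After event 3: Sybil has the coin.
After event 4: Quinn has the coin.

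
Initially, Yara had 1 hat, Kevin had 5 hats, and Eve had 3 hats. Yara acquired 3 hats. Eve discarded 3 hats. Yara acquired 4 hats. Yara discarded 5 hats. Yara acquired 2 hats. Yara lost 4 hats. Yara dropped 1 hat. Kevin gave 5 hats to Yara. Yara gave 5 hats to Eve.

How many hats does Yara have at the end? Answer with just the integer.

Tracking counts step by step:
Start: Yara=1, Kevin=5, Eve=3
Event 1 (Yara +3): Yara: 1 -> 4. State: Yara=4, Kevin=5, Eve=3
Event 2 (Eve -3): Eve: 3 -> 0. State: Yara=4, Kevin=5, Eve=0
Event 3 (Yara +4): Yara: 4 -> 8. State: Yara=8, Kevin=5, Eve=0
Event 4 (Yara -5): Yara: 8 -> 3. State: Yara=3, Kevin=5, Eve=0
Event 5 (Yara +2): Yara: 3 -> 5. State: Yara=5, Kevin=5, Eve=0
Event 6 (Yara -4): Yara: 5 -> 1. State: Yara=1, Kevin=5, Eve=0
Event 7 (Yara -1): Yara: 1 -> 0. State: Yara=0, Kevin=5, Eve=0
Event 8 (Kevin -> Yara, 5): Kevin: 5 -> 0, Yara: 0 -> 5. State: Yara=5, Kevin=0, Eve=0
Event 9 (Yara -> Eve, 5): Yara: 5 -> 0, Eve: 0 -> 5. State: Yara=0, Kevin=0, Eve=5

Yara's final count: 0

Answer: 0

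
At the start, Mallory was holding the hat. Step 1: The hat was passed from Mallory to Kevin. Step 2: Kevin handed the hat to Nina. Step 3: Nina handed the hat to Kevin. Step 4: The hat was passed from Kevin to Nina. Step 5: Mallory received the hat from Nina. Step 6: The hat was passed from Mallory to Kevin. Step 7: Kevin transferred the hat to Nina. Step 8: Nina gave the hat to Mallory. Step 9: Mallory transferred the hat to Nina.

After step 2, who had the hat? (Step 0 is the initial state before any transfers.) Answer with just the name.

Tracking the hat holder through step 2:
After step 0 (start): Mallory
After step 1: Kevin
After step 2: Nina

At step 2, the holder is Nina.

Answer: Nina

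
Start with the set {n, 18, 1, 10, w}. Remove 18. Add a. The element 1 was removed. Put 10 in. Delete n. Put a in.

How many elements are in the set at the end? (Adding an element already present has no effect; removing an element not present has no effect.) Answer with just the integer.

Answer: 3

Derivation:
Tracking the set through each operation:
Start: {1, 10, 18, n, w}
Event 1 (remove 18): removed. Set: {1, 10, n, w}
Event 2 (add a): added. Set: {1, 10, a, n, w}
Event 3 (remove 1): removed. Set: {10, a, n, w}
Event 4 (add 10): already present, no change. Set: {10, a, n, w}
Event 5 (remove n): removed. Set: {10, a, w}
Event 6 (add a): already present, no change. Set: {10, a, w}

Final set: {10, a, w} (size 3)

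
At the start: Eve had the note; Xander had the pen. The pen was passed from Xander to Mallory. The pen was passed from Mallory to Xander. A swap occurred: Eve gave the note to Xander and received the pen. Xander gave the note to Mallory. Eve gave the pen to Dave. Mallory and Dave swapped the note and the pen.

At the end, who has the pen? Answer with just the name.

Answer: Mallory

Derivation:
Tracking all object holders:
Start: note:Eve, pen:Xander
Event 1 (give pen: Xander -> Mallory). State: note:Eve, pen:Mallory
Event 2 (give pen: Mallory -> Xander). State: note:Eve, pen:Xander
Event 3 (swap note<->pen: now note:Xander, pen:Eve). State: note:Xander, pen:Eve
Event 4 (give note: Xander -> Mallory). State: note:Mallory, pen:Eve
Event 5 (give pen: Eve -> Dave). State: note:Mallory, pen:Dave
Event 6 (swap note<->pen: now note:Dave, pen:Mallory). State: note:Dave, pen:Mallory

Final state: note:Dave, pen:Mallory
The pen is held by Mallory.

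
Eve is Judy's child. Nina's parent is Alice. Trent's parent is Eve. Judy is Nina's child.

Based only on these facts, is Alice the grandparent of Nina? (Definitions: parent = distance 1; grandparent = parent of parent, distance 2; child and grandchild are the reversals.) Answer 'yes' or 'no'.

Reconstructing the parent chain from the given facts:
  Alice -> Nina -> Judy -> Eve -> Trent
(each arrow means 'parent of the next')
Positions in the chain (0 = top):
  position of Alice: 0
  position of Nina: 1
  position of Judy: 2
  position of Eve: 3
  position of Trent: 4

Alice is at position 0, Nina is at position 1; signed distance (j - i) = 1.
'grandparent' requires j - i = 2. Actual distance is 1, so the relation does NOT hold.

Answer: no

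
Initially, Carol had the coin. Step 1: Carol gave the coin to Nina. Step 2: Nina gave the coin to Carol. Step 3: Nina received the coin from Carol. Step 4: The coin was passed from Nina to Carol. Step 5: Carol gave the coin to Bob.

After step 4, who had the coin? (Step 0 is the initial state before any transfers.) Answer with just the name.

Tracking the coin holder through step 4:
After step 0 (start): Carol
After step 1: Nina
After step 2: Carol
After step 3: Nina
After step 4: Carol

At step 4, the holder is Carol.

Answer: Carol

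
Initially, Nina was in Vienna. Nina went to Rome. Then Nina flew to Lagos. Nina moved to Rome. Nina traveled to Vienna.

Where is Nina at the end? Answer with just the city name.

Tracking Nina's location:
Start: Nina is in Vienna.
After move 1: Vienna -> Rome. Nina is in Rome.
After move 2: Rome -> Lagos. Nina is in Lagos.
After move 3: Lagos -> Rome. Nina is in Rome.
After move 4: Rome -> Vienna. Nina is in Vienna.

Answer: Vienna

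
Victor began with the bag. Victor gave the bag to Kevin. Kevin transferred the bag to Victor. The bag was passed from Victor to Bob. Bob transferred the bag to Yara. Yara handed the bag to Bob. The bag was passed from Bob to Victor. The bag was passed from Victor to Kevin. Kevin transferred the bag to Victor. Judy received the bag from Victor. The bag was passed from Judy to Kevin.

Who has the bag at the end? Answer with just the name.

Answer: Kevin

Derivation:
Tracking the bag through each event:
Start: Victor has the bag.
After event 1: Kevin has the bag.
After event 2: Victor has the bag.
After event 3: Bob has the bag.
After event 4: Yara has the bag.
After event 5: Bob has the bag.
After event 6: Victor has the bag.
After event 7: Kevin has the bag.
After event 8: Victor has the bag.
After event 9: Judy has the bag.
After event 10: Kevin has the bag.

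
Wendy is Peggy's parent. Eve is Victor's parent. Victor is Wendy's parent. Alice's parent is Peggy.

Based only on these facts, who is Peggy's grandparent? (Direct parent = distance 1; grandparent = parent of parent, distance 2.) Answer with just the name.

Reconstructing the parent chain from the given facts:
  Eve -> Victor -> Wendy -> Peggy -> Alice
(each arrow means 'parent of the next')
Positions in the chain (0 = top):
  position of Eve: 0
  position of Victor: 1
  position of Wendy: 2
  position of Peggy: 3
  position of Alice: 4

Peggy is at position 3; the grandparent is 2 steps up the chain, i.e. position 1: Victor.

Answer: Victor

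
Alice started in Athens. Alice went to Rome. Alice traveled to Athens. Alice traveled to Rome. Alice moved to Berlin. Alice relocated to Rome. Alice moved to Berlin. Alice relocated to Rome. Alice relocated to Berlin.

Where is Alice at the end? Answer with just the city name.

Tracking Alice's location:
Start: Alice is in Athens.
After move 1: Athens -> Rome. Alice is in Rome.
After move 2: Rome -> Athens. Alice is in Athens.
After move 3: Athens -> Rome. Alice is in Rome.
After move 4: Rome -> Berlin. Alice is in Berlin.
After move 5: Berlin -> Rome. Alice is in Rome.
After move 6: Rome -> Berlin. Alice is in Berlin.
After move 7: Berlin -> Rome. Alice is in Rome.
After move 8: Rome -> Berlin. Alice is in Berlin.

Answer: Berlin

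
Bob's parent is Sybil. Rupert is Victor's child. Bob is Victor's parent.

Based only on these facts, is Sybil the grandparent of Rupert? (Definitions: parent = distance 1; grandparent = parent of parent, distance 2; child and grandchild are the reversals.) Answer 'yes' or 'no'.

Answer: no

Derivation:
Reconstructing the parent chain from the given facts:
  Sybil -> Bob -> Victor -> Rupert
(each arrow means 'parent of the next')
Positions in the chain (0 = top):
  position of Sybil: 0
  position of Bob: 1
  position of Victor: 2
  position of Rupert: 3

Sybil is at position 0, Rupert is at position 3; signed distance (j - i) = 3.
'grandparent' requires j - i = 2. Actual distance is 3, so the relation does NOT hold.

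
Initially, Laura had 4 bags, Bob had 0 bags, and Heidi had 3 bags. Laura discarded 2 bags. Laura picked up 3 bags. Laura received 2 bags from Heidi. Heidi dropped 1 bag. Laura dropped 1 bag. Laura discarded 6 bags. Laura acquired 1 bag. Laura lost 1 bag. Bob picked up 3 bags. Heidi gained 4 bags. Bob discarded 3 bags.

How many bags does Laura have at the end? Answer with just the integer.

Answer: 0

Derivation:
Tracking counts step by step:
Start: Laura=4, Bob=0, Heidi=3
Event 1 (Laura -2): Laura: 4 -> 2. State: Laura=2, Bob=0, Heidi=3
Event 2 (Laura +3): Laura: 2 -> 5. State: Laura=5, Bob=0, Heidi=3
Event 3 (Heidi -> Laura, 2): Heidi: 3 -> 1, Laura: 5 -> 7. State: Laura=7, Bob=0, Heidi=1
Event 4 (Heidi -1): Heidi: 1 -> 0. State: Laura=7, Bob=0, Heidi=0
Event 5 (Laura -1): Laura: 7 -> 6. State: Laura=6, Bob=0, Heidi=0
Event 6 (Laura -6): Laura: 6 -> 0. State: Laura=0, Bob=0, Heidi=0
Event 7 (Laura +1): Laura: 0 -> 1. State: Laura=1, Bob=0, Heidi=0
Event 8 (Laura -1): Laura: 1 -> 0. State: Laura=0, Bob=0, Heidi=0
Event 9 (Bob +3): Bob: 0 -> 3. State: Laura=0, Bob=3, Heidi=0
Event 10 (Heidi +4): Heidi: 0 -> 4. State: Laura=0, Bob=3, Heidi=4
Event 11 (Bob -3): Bob: 3 -> 0. State: Laura=0, Bob=0, Heidi=4

Laura's final count: 0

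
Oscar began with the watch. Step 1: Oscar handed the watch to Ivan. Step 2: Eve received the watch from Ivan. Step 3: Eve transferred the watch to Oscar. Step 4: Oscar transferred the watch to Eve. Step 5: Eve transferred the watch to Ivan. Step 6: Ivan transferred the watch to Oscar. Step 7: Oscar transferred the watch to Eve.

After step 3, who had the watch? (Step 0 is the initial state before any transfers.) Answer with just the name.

Tracking the watch holder through step 3:
After step 0 (start): Oscar
After step 1: Ivan
After step 2: Eve
After step 3: Oscar

At step 3, the holder is Oscar.

Answer: Oscar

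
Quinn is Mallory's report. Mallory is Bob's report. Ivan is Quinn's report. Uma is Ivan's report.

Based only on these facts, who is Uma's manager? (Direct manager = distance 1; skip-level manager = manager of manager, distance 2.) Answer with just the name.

Reconstructing the manager chain from the given facts:
  Bob -> Mallory -> Quinn -> Ivan -> Uma
(each arrow means 'manager of the next')
Positions in the chain (0 = top):
  position of Bob: 0
  position of Mallory: 1
  position of Quinn: 2
  position of Ivan: 3
  position of Uma: 4

Uma is at position 4; the manager is 1 step up the chain, i.e. position 3: Ivan.

Answer: Ivan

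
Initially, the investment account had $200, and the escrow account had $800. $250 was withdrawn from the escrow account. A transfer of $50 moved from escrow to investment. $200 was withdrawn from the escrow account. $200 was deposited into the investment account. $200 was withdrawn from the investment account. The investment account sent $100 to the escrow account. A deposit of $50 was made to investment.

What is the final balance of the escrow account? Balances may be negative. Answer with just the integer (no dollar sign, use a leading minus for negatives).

Tracking account balances step by step:
Start: investment=200, escrow=800
Event 1 (withdraw 250 from escrow): escrow: 800 - 250 = 550. Balances: investment=200, escrow=550
Event 2 (transfer 50 escrow -> investment): escrow: 550 - 50 = 500, investment: 200 + 50 = 250. Balances: investment=250, escrow=500
Event 3 (withdraw 200 from escrow): escrow: 500 - 200 = 300. Balances: investment=250, escrow=300
Event 4 (deposit 200 to investment): investment: 250 + 200 = 450. Balances: investment=450, escrow=300
Event 5 (withdraw 200 from investment): investment: 450 - 200 = 250. Balances: investment=250, escrow=300
Event 6 (transfer 100 investment -> escrow): investment: 250 - 100 = 150, escrow: 300 + 100 = 400. Balances: investment=150, escrow=400
Event 7 (deposit 50 to investment): investment: 150 + 50 = 200. Balances: investment=200, escrow=400

Final balance of escrow: 400

Answer: 400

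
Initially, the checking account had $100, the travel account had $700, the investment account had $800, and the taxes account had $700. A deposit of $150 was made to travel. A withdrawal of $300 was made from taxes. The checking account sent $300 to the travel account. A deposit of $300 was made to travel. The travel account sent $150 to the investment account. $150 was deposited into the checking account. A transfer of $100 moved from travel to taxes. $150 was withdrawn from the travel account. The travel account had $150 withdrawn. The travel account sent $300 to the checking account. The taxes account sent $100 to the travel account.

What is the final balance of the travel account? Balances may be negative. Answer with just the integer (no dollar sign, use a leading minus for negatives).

Tracking account balances step by step:
Start: checking=100, travel=700, investment=800, taxes=700
Event 1 (deposit 150 to travel): travel: 700 + 150 = 850. Balances: checking=100, travel=850, investment=800, taxes=700
Event 2 (withdraw 300 from taxes): taxes: 700 - 300 = 400. Balances: checking=100, travel=850, investment=800, taxes=400
Event 3 (transfer 300 checking -> travel): checking: 100 - 300 = -200, travel: 850 + 300 = 1150. Balances: checking=-200, travel=1150, investment=800, taxes=400
Event 4 (deposit 300 to travel): travel: 1150 + 300 = 1450. Balances: checking=-200, travel=1450, investment=800, taxes=400
Event 5 (transfer 150 travel -> investment): travel: 1450 - 150 = 1300, investment: 800 + 150 = 950. Balances: checking=-200, travel=1300, investment=950, taxes=400
Event 6 (deposit 150 to checking): checking: -200 + 150 = -50. Balances: checking=-50, travel=1300, investment=950, taxes=400
Event 7 (transfer 100 travel -> taxes): travel: 1300 - 100 = 1200, taxes: 400 + 100 = 500. Balances: checking=-50, travel=1200, investment=950, taxes=500
Event 8 (withdraw 150 from travel): travel: 1200 - 150 = 1050. Balances: checking=-50, travel=1050, investment=950, taxes=500
Event 9 (withdraw 150 from travel): travel: 1050 - 150 = 900. Balances: checking=-50, travel=900, investment=950, taxes=500
Event 10 (transfer 300 travel -> checking): travel: 900 - 300 = 600, checking: -50 + 300 = 250. Balances: checking=250, travel=600, investment=950, taxes=500
Event 11 (transfer 100 taxes -> travel): taxes: 500 - 100 = 400, travel: 600 + 100 = 700. Balances: checking=250, travel=700, investment=950, taxes=400

Final balance of travel: 700

Answer: 700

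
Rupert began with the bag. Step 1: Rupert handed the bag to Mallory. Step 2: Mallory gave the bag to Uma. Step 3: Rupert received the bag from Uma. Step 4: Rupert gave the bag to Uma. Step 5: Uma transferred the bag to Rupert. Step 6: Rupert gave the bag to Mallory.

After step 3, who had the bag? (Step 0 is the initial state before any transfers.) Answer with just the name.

Answer: Rupert

Derivation:
Tracking the bag holder through step 3:
After step 0 (start): Rupert
After step 1: Mallory
After step 2: Uma
After step 3: Rupert

At step 3, the holder is Rupert.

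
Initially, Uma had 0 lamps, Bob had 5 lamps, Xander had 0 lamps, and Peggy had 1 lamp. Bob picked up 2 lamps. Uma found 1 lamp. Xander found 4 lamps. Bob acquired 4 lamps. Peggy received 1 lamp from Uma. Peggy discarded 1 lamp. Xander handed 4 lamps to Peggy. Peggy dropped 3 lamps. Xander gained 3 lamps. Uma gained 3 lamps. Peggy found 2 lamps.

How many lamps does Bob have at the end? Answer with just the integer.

Answer: 11

Derivation:
Tracking counts step by step:
Start: Uma=0, Bob=5, Xander=0, Peggy=1
Event 1 (Bob +2): Bob: 5 -> 7. State: Uma=0, Bob=7, Xander=0, Peggy=1
Event 2 (Uma +1): Uma: 0 -> 1. State: Uma=1, Bob=7, Xander=0, Peggy=1
Event 3 (Xander +4): Xander: 0 -> 4. State: Uma=1, Bob=7, Xander=4, Peggy=1
Event 4 (Bob +4): Bob: 7 -> 11. State: Uma=1, Bob=11, Xander=4, Peggy=1
Event 5 (Uma -> Peggy, 1): Uma: 1 -> 0, Peggy: 1 -> 2. State: Uma=0, Bob=11, Xander=4, Peggy=2
Event 6 (Peggy -1): Peggy: 2 -> 1. State: Uma=0, Bob=11, Xander=4, Peggy=1
Event 7 (Xander -> Peggy, 4): Xander: 4 -> 0, Peggy: 1 -> 5. State: Uma=0, Bob=11, Xander=0, Peggy=5
Event 8 (Peggy -3): Peggy: 5 -> 2. State: Uma=0, Bob=11, Xander=0, Peggy=2
Event 9 (Xander +3): Xander: 0 -> 3. State: Uma=0, Bob=11, Xander=3, Peggy=2
Event 10 (Uma +3): Uma: 0 -> 3. State: Uma=3, Bob=11, Xander=3, Peggy=2
Event 11 (Peggy +2): Peggy: 2 -> 4. State: Uma=3, Bob=11, Xander=3, Peggy=4

Bob's final count: 11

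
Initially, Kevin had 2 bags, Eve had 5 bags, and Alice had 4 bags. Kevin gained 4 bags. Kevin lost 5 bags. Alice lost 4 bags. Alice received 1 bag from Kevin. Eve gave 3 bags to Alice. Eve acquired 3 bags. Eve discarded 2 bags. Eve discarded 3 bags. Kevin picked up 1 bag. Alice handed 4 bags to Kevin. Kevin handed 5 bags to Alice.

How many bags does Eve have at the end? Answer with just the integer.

Answer: 0

Derivation:
Tracking counts step by step:
Start: Kevin=2, Eve=5, Alice=4
Event 1 (Kevin +4): Kevin: 2 -> 6. State: Kevin=6, Eve=5, Alice=4
Event 2 (Kevin -5): Kevin: 6 -> 1. State: Kevin=1, Eve=5, Alice=4
Event 3 (Alice -4): Alice: 4 -> 0. State: Kevin=1, Eve=5, Alice=0
Event 4 (Kevin -> Alice, 1): Kevin: 1 -> 0, Alice: 0 -> 1. State: Kevin=0, Eve=5, Alice=1
Event 5 (Eve -> Alice, 3): Eve: 5 -> 2, Alice: 1 -> 4. State: Kevin=0, Eve=2, Alice=4
Event 6 (Eve +3): Eve: 2 -> 5. State: Kevin=0, Eve=5, Alice=4
Event 7 (Eve -2): Eve: 5 -> 3. State: Kevin=0, Eve=3, Alice=4
Event 8 (Eve -3): Eve: 3 -> 0. State: Kevin=0, Eve=0, Alice=4
Event 9 (Kevin +1): Kevin: 0 -> 1. State: Kevin=1, Eve=0, Alice=4
Event 10 (Alice -> Kevin, 4): Alice: 4 -> 0, Kevin: 1 -> 5. State: Kevin=5, Eve=0, Alice=0
Event 11 (Kevin -> Alice, 5): Kevin: 5 -> 0, Alice: 0 -> 5. State: Kevin=0, Eve=0, Alice=5

Eve's final count: 0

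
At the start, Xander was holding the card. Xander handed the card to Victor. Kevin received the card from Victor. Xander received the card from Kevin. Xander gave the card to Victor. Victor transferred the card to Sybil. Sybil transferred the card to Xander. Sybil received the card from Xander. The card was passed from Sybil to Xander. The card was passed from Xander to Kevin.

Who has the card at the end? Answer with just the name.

Tracking the card through each event:
Start: Xander has the card.
After event 1: Victor has the card.
After event 2: Kevin has the card.
After event 3: Xander has the card.
After event 4: Victor has the card.
After event 5: Sybil has the card.
After event 6: Xander has the card.
After event 7: Sybil has the card.
After event 8: Xander has the card.
After event 9: Kevin has the card.

Answer: Kevin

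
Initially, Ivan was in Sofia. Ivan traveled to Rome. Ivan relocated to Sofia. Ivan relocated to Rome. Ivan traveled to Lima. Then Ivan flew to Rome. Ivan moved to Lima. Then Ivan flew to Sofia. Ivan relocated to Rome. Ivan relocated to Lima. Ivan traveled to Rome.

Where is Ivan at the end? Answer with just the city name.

Answer: Rome

Derivation:
Tracking Ivan's location:
Start: Ivan is in Sofia.
After move 1: Sofia -> Rome. Ivan is in Rome.
After move 2: Rome -> Sofia. Ivan is in Sofia.
After move 3: Sofia -> Rome. Ivan is in Rome.
After move 4: Rome -> Lima. Ivan is in Lima.
After move 5: Lima -> Rome. Ivan is in Rome.
After move 6: Rome -> Lima. Ivan is in Lima.
After move 7: Lima -> Sofia. Ivan is in Sofia.
After move 8: Sofia -> Rome. Ivan is in Rome.
After move 9: Rome -> Lima. Ivan is in Lima.
After move 10: Lima -> Rome. Ivan is in Rome.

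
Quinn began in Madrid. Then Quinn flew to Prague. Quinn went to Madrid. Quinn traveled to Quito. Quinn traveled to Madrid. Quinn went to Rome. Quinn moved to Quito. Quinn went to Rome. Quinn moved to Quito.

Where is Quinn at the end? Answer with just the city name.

Tracking Quinn's location:
Start: Quinn is in Madrid.
After move 1: Madrid -> Prague. Quinn is in Prague.
After move 2: Prague -> Madrid. Quinn is in Madrid.
After move 3: Madrid -> Quito. Quinn is in Quito.
After move 4: Quito -> Madrid. Quinn is in Madrid.
After move 5: Madrid -> Rome. Quinn is in Rome.
After move 6: Rome -> Quito. Quinn is in Quito.
After move 7: Quito -> Rome. Quinn is in Rome.
After move 8: Rome -> Quito. Quinn is in Quito.

Answer: Quito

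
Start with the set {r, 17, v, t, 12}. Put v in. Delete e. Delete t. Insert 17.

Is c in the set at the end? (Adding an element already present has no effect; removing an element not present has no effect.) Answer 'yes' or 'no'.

Tracking the set through each operation:
Start: {12, 17, r, t, v}
Event 1 (add v): already present, no change. Set: {12, 17, r, t, v}
Event 2 (remove e): not present, no change. Set: {12, 17, r, t, v}
Event 3 (remove t): removed. Set: {12, 17, r, v}
Event 4 (add 17): already present, no change. Set: {12, 17, r, v}

Final set: {12, 17, r, v} (size 4)
c is NOT in the final set.

Answer: no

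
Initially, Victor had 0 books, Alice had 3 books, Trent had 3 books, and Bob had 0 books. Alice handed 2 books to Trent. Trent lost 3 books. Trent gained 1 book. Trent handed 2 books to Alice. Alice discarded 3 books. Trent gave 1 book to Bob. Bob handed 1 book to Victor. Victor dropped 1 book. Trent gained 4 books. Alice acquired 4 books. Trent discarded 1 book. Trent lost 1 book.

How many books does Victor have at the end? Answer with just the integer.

Tracking counts step by step:
Start: Victor=0, Alice=3, Trent=3, Bob=0
Event 1 (Alice -> Trent, 2): Alice: 3 -> 1, Trent: 3 -> 5. State: Victor=0, Alice=1, Trent=5, Bob=0
Event 2 (Trent -3): Trent: 5 -> 2. State: Victor=0, Alice=1, Trent=2, Bob=0
Event 3 (Trent +1): Trent: 2 -> 3. State: Victor=0, Alice=1, Trent=3, Bob=0
Event 4 (Trent -> Alice, 2): Trent: 3 -> 1, Alice: 1 -> 3. State: Victor=0, Alice=3, Trent=1, Bob=0
Event 5 (Alice -3): Alice: 3 -> 0. State: Victor=0, Alice=0, Trent=1, Bob=0
Event 6 (Trent -> Bob, 1): Trent: 1 -> 0, Bob: 0 -> 1. State: Victor=0, Alice=0, Trent=0, Bob=1
Event 7 (Bob -> Victor, 1): Bob: 1 -> 0, Victor: 0 -> 1. State: Victor=1, Alice=0, Trent=0, Bob=0
Event 8 (Victor -1): Victor: 1 -> 0. State: Victor=0, Alice=0, Trent=0, Bob=0
Event 9 (Trent +4): Trent: 0 -> 4. State: Victor=0, Alice=0, Trent=4, Bob=0
Event 10 (Alice +4): Alice: 0 -> 4. State: Victor=0, Alice=4, Trent=4, Bob=0
Event 11 (Trent -1): Trent: 4 -> 3. State: Victor=0, Alice=4, Trent=3, Bob=0
Event 12 (Trent -1): Trent: 3 -> 2. State: Victor=0, Alice=4, Trent=2, Bob=0

Victor's final count: 0

Answer: 0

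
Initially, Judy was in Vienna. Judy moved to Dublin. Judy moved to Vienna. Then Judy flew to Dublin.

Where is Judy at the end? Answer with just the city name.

Answer: Dublin

Derivation:
Tracking Judy's location:
Start: Judy is in Vienna.
After move 1: Vienna -> Dublin. Judy is in Dublin.
After move 2: Dublin -> Vienna. Judy is in Vienna.
After move 3: Vienna -> Dublin. Judy is in Dublin.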